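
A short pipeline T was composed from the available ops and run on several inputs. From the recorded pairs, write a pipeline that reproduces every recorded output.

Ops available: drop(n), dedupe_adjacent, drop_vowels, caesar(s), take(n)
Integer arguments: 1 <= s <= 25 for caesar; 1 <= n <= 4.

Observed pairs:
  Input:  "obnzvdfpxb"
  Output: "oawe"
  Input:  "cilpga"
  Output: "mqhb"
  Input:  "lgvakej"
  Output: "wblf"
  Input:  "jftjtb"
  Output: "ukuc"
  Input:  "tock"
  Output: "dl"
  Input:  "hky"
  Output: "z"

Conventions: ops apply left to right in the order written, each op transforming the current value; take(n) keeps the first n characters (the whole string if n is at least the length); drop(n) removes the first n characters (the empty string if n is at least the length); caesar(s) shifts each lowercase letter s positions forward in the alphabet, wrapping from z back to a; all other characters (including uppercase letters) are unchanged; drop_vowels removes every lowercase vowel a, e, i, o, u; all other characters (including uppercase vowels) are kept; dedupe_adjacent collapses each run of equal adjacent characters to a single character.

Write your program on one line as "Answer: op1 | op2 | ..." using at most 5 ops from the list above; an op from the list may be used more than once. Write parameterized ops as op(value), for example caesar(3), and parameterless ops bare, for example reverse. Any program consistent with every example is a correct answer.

caesar(13) | caesar(14) | drop(2) | take(4)

Check, running the answer program on each example:
  "obnzvdfpxb" -> "boamiqscko" -> "pcoawegqyc" -> "oawegqyc" -> "oawe"
  "cilpga" -> "pvyctn" -> "djmqhb" -> "mqhb" -> "mqhb"
  "lgvakej" -> "ytinxrw" -> "mhwblfk" -> "wblfk" -> "wblf"
  "jftjtb" -> "wsgwgo" -> "kgukuc" -> "ukuc" -> "ukuc"
  "tock" -> "gbpx" -> "updl" -> "dl" -> "dl"
  "hky" -> "uxl" -> "ilz" -> "z" -> "z"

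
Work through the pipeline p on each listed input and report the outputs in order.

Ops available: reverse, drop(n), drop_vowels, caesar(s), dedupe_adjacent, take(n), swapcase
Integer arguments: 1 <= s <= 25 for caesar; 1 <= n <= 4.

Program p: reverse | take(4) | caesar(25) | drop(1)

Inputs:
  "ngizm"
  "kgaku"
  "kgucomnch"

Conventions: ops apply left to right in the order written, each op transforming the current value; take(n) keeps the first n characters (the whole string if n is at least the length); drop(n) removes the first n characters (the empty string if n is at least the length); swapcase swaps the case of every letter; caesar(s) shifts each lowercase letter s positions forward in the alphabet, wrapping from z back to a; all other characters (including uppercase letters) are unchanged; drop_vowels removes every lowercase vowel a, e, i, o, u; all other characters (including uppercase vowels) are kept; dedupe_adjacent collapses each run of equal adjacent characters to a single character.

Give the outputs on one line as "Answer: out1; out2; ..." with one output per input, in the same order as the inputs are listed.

Execution, op by op:
  "ngizm" -> "mzign" -> "mzig" -> "lyhf" -> "yhf"
  "kgaku" -> "ukagk" -> "ukag" -> "tjzf" -> "jzf"
  "kgucomnch" -> "hcnmocugk" -> "hcnm" -> "gbml" -> "bml"

"yhf"; "jzf"; "bml"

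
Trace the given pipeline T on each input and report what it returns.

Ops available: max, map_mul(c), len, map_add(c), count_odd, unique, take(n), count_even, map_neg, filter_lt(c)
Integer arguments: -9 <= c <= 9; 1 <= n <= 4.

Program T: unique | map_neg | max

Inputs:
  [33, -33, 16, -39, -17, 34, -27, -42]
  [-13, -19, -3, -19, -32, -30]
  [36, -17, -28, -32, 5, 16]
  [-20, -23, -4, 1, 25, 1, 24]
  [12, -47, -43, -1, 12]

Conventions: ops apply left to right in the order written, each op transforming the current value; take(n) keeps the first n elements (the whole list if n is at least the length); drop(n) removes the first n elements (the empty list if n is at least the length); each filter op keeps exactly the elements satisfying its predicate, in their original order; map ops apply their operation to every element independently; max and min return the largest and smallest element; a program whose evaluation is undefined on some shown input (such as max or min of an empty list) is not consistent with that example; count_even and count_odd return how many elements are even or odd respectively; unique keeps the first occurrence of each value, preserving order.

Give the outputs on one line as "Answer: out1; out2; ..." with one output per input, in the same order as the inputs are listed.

Execution, op by op:
  [33, -33, 16, -39, -17, 34, -27, -42] -> [33, -33, 16, -39, -17, 34, -27, -42] -> [-33, 33, -16, 39, 17, -34, 27, 42] -> 42
  [-13, -19, -3, -19, -32, -30] -> [-13, -19, -3, -32, -30] -> [13, 19, 3, 32, 30] -> 32
  [36, -17, -28, -32, 5, 16] -> [36, -17, -28, -32, 5, 16] -> [-36, 17, 28, 32, -5, -16] -> 32
  [-20, -23, -4, 1, 25, 1, 24] -> [-20, -23, -4, 1, 25, 24] -> [20, 23, 4, -1, -25, -24] -> 23
  [12, -47, -43, -1, 12] -> [12, -47, -43, -1] -> [-12, 47, 43, 1] -> 47

42; 32; 32; 23; 47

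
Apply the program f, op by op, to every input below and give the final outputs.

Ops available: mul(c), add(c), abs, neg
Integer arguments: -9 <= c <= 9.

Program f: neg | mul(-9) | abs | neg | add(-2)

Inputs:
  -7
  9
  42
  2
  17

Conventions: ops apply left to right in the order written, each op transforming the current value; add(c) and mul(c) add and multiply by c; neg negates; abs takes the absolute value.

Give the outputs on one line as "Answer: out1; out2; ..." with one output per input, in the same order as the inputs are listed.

Execution, op by op:
  -7 -> 7 -> -63 -> 63 -> -63 -> -65
  9 -> -9 -> 81 -> 81 -> -81 -> -83
  42 -> -42 -> 378 -> 378 -> -378 -> -380
  2 -> -2 -> 18 -> 18 -> -18 -> -20
  17 -> -17 -> 153 -> 153 -> -153 -> -155

-65; -83; -380; -20; -155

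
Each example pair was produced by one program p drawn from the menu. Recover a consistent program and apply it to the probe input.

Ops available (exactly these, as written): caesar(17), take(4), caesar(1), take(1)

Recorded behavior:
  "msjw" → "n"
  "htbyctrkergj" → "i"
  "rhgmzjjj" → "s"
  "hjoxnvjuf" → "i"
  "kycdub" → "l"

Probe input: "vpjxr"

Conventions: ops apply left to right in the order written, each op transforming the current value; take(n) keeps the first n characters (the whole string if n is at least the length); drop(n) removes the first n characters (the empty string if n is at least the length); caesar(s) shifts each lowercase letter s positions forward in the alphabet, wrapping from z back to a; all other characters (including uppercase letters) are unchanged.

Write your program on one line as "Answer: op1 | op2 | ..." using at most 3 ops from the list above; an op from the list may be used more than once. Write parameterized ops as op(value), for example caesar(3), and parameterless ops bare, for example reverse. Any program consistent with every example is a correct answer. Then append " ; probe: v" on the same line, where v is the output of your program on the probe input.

caesar(1) | take(1) ; probe: "w"

Check, running the answer program on each example:
  "msjw" -> "ntkx" -> "n"
  "htbyctrkergj" -> "iuczduslfshk" -> "i"
  "rhgmzjjj" -> "sihnakkk" -> "s"
  "hjoxnvjuf" -> "ikpyowkvg" -> "i"
  "kycdub" -> "lzdevc" -> "l"
  probe: "vpjxr" -> "wqkys" -> "w"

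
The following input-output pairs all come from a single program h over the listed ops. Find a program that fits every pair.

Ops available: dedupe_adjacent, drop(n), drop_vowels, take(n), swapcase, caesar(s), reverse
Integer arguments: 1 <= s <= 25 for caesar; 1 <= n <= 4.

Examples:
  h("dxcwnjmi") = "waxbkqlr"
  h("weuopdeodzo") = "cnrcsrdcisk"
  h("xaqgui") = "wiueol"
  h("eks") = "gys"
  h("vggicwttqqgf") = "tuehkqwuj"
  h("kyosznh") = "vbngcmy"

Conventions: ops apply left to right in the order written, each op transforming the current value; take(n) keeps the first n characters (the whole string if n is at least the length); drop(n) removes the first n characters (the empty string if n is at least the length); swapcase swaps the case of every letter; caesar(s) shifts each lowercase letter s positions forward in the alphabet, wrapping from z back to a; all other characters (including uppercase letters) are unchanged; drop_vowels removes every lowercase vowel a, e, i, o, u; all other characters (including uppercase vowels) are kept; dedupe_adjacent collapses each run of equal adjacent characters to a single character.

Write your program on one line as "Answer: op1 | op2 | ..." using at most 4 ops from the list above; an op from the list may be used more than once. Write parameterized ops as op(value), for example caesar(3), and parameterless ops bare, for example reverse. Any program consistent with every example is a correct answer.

caesar(13) | caesar(1) | dedupe_adjacent | reverse

Check, running the answer program on each example:
  "dxcwnjmi" -> "qkpjawzv" -> "rlqkbxaw" -> "rlqkbxaw" -> "waxbkqlr"
  "weuopdeodzo" -> "jrhbcqrbqmb" -> "ksicdrscrnc" -> "ksicdrscrnc" -> "cnrcsrdcisk"
  "xaqgui" -> "kndthv" -> "loeuiw" -> "loeuiw" -> "wiueol"
  "eks" -> "rxf" -> "syg" -> "syg" -> "gys"
  "vggicwttqqgf" -> "ittvpjggddts" -> "juuwqkhheeut" -> "juwqkheut" -> "tuehkqwuj"
  "kyosznh" -> "xlbfmau" -> "ymcgnbv" -> "ymcgnbv" -> "vbngcmy"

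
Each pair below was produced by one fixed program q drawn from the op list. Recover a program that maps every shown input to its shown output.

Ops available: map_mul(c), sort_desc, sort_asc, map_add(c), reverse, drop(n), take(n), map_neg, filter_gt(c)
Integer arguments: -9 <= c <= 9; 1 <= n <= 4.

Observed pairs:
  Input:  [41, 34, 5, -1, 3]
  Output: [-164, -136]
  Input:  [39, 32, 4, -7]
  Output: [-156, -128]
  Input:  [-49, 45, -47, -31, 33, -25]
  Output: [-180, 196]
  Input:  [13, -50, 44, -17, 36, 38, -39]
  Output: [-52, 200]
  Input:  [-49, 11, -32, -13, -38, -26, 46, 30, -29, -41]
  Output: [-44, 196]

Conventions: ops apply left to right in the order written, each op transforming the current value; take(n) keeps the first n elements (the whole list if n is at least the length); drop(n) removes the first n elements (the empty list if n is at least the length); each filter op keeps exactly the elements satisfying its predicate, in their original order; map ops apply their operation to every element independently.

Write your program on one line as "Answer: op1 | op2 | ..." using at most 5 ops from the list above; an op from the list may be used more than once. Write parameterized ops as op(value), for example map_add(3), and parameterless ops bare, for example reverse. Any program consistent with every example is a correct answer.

take(2) | sort_asc | reverse | map_mul(4) | map_neg

Check, running the answer program on each example:
  [41, 34, 5, -1, 3] -> [41, 34] -> [34, 41] -> [41, 34] -> [164, 136] -> [-164, -136]
  [39, 32, 4, -7] -> [39, 32] -> [32, 39] -> [39, 32] -> [156, 128] -> [-156, -128]
  [-49, 45, -47, -31, 33, -25] -> [-49, 45] -> [-49, 45] -> [45, -49] -> [180, -196] -> [-180, 196]
  [13, -50, 44, -17, 36, 38, -39] -> [13, -50] -> [-50, 13] -> [13, -50] -> [52, -200] -> [-52, 200]
  [-49, 11, -32, -13, -38, -26, 46, 30, -29, -41] -> [-49, 11] -> [-49, 11] -> [11, -49] -> [44, -196] -> [-44, 196]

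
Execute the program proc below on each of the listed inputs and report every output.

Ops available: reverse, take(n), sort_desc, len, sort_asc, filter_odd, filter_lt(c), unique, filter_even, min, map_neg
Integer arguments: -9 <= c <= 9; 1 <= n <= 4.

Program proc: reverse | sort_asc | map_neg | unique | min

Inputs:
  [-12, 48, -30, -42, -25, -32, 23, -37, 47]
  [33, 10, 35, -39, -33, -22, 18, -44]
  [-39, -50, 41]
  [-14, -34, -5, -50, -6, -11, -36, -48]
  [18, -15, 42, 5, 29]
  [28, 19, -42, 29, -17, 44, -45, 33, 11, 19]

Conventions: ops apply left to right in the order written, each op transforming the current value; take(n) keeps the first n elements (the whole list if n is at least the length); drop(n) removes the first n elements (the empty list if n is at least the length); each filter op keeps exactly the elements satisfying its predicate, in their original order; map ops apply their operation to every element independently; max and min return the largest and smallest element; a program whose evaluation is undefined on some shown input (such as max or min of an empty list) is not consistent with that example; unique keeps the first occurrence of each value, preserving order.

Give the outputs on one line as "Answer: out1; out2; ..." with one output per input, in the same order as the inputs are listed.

Execution, op by op:
  [-12, 48, -30, -42, -25, -32, 23, -37, 47] -> [47, -37, 23, -32, -25, -42, -30, 48, -12] -> [-42, -37, -32, -30, -25, -12, 23, 47, 48] -> [42, 37, 32, 30, 25, 12, -23, -47, -48] -> [42, 37, 32, 30, 25, 12, -23, -47, -48] -> -48
  [33, 10, 35, -39, -33, -22, 18, -44] -> [-44, 18, -22, -33, -39, 35, 10, 33] -> [-44, -39, -33, -22, 10, 18, 33, 35] -> [44, 39, 33, 22, -10, -18, -33, -35] -> [44, 39, 33, 22, -10, -18, -33, -35] -> -35
  [-39, -50, 41] -> [41, -50, -39] -> [-50, -39, 41] -> [50, 39, -41] -> [50, 39, -41] -> -41
  [-14, -34, -5, -50, -6, -11, -36, -48] -> [-48, -36, -11, -6, -50, -5, -34, -14] -> [-50, -48, -36, -34, -14, -11, -6, -5] -> [50, 48, 36, 34, 14, 11, 6, 5] -> [50, 48, 36, 34, 14, 11, 6, 5] -> 5
  [18, -15, 42, 5, 29] -> [29, 5, 42, -15, 18] -> [-15, 5, 18, 29, 42] -> [15, -5, -18, -29, -42] -> [15, -5, -18, -29, -42] -> -42
  [28, 19, -42, 29, -17, 44, -45, 33, 11, 19] -> [19, 11, 33, -45, 44, -17, 29, -42, 19, 28] -> [-45, -42, -17, 11, 19, 19, 28, 29, 33, 44] -> [45, 42, 17, -11, -19, -19, -28, -29, -33, -44] -> [45, 42, 17, -11, -19, -28, -29, -33, -44] -> -44

-48; -35; -41; 5; -42; -44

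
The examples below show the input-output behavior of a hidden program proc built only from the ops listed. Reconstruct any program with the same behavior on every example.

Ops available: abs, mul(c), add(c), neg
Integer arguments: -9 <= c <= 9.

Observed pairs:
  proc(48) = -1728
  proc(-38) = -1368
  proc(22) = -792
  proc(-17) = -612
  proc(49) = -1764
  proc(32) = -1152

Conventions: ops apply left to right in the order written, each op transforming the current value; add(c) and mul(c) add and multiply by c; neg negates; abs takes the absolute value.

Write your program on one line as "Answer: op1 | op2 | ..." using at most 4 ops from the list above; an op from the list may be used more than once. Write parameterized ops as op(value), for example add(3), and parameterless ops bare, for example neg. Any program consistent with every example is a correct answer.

mul(4) | mul(-9) | abs | mul(-1)

Check, running the answer program on each example:
  48 -> 192 -> -1728 -> 1728 -> -1728
  -38 -> -152 -> 1368 -> 1368 -> -1368
  22 -> 88 -> -792 -> 792 -> -792
  -17 -> -68 -> 612 -> 612 -> -612
  49 -> 196 -> -1764 -> 1764 -> -1764
  32 -> 128 -> -1152 -> 1152 -> -1152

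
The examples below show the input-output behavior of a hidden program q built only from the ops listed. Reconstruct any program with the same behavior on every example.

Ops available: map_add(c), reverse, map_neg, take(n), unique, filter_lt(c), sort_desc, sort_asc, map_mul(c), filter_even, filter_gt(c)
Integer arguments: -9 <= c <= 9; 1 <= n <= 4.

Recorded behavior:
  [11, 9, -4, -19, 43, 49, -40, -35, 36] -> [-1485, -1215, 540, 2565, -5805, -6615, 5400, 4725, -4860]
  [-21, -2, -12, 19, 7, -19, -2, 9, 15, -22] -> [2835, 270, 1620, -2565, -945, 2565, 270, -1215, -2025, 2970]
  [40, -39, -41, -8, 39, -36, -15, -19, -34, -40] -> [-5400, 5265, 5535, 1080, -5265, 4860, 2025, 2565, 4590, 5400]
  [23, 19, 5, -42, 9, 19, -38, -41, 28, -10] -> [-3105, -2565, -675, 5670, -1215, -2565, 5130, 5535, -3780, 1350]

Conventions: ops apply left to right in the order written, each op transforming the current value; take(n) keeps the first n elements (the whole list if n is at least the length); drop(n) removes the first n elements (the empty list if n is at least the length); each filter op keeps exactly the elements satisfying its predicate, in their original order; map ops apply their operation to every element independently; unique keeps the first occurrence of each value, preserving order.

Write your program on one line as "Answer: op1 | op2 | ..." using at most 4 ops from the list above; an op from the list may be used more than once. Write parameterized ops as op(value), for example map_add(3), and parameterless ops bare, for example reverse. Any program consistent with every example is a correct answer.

map_mul(3) | map_mul(5) | map_neg | map_mul(9)

Check, running the answer program on each example:
  [11, 9, -4, -19, 43, 49, -40, -35, 36] -> [33, 27, -12, -57, 129, 147, -120, -105, 108] -> [165, 135, -60, -285, 645, 735, -600, -525, 540] -> [-165, -135, 60, 285, -645, -735, 600, 525, -540] -> [-1485, -1215, 540, 2565, -5805, -6615, 5400, 4725, -4860]
  [-21, -2, -12, 19, 7, -19, -2, 9, 15, -22] -> [-63, -6, -36, 57, 21, -57, -6, 27, 45, -66] -> [-315, -30, -180, 285, 105, -285, -30, 135, 225, -330] -> [315, 30, 180, -285, -105, 285, 30, -135, -225, 330] -> [2835, 270, 1620, -2565, -945, 2565, 270, -1215, -2025, 2970]
  [40, -39, -41, -8, 39, -36, -15, -19, -34, -40] -> [120, -117, -123, -24, 117, -108, -45, -57, -102, -120] -> [600, -585, -615, -120, 585, -540, -225, -285, -510, -600] -> [-600, 585, 615, 120, -585, 540, 225, 285, 510, 600] -> [-5400, 5265, 5535, 1080, -5265, 4860, 2025, 2565, 4590, 5400]
  [23, 19, 5, -42, 9, 19, -38, -41, 28, -10] -> [69, 57, 15, -126, 27, 57, -114, -123, 84, -30] -> [345, 285, 75, -630, 135, 285, -570, -615, 420, -150] -> [-345, -285, -75, 630, -135, -285, 570, 615, -420, 150] -> [-3105, -2565, -675, 5670, -1215, -2565, 5130, 5535, -3780, 1350]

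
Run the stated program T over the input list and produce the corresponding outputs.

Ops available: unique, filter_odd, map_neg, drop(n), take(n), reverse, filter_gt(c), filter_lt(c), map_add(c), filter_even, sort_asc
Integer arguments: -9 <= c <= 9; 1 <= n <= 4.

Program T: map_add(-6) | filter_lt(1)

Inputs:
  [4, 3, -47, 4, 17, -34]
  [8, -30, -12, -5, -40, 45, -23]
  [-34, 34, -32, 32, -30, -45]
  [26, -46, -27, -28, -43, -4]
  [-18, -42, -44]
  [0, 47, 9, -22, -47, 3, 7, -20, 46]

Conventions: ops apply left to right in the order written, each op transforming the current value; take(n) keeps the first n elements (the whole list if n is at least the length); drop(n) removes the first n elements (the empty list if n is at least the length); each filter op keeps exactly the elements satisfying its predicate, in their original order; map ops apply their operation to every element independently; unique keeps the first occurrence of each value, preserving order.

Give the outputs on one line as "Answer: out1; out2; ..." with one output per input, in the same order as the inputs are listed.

Execution, op by op:
  [4, 3, -47, 4, 17, -34] -> [-2, -3, -53, -2, 11, -40] -> [-2, -3, -53, -2, -40]
  [8, -30, -12, -5, -40, 45, -23] -> [2, -36, -18, -11, -46, 39, -29] -> [-36, -18, -11, -46, -29]
  [-34, 34, -32, 32, -30, -45] -> [-40, 28, -38, 26, -36, -51] -> [-40, -38, -36, -51]
  [26, -46, -27, -28, -43, -4] -> [20, -52, -33, -34, -49, -10] -> [-52, -33, -34, -49, -10]
  [-18, -42, -44] -> [-24, -48, -50] -> [-24, -48, -50]
  [0, 47, 9, -22, -47, 3, 7, -20, 46] -> [-6, 41, 3, -28, -53, -3, 1, -26, 40] -> [-6, -28, -53, -3, -26]

[-2, -3, -53, -2, -40]; [-36, -18, -11, -46, -29]; [-40, -38, -36, -51]; [-52, -33, -34, -49, -10]; [-24, -48, -50]; [-6, -28, -53, -3, -26]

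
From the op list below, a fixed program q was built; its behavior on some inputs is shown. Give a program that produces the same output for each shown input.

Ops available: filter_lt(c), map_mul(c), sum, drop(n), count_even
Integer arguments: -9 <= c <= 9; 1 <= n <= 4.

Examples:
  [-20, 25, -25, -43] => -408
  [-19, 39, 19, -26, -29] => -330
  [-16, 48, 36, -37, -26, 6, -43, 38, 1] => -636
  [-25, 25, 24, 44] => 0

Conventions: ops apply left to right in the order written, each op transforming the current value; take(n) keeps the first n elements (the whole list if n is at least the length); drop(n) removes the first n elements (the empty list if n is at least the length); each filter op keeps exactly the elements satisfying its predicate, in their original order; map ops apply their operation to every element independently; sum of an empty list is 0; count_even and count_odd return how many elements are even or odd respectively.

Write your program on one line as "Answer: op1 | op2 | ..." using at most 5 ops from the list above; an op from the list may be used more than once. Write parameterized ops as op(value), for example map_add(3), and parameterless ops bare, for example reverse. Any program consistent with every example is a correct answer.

map_mul(-6) | map_mul(-1) | drop(2) | filter_lt(-2) | sum

Check, running the answer program on each example:
  [-20, 25, -25, -43] -> [120, -150, 150, 258] -> [-120, 150, -150, -258] -> [-150, -258] -> [-150, -258] -> -408
  [-19, 39, 19, -26, -29] -> [114, -234, -114, 156, 174] -> [-114, 234, 114, -156, -174] -> [114, -156, -174] -> [-156, -174] -> -330
  [-16, 48, 36, -37, -26, 6, -43, 38, 1] -> [96, -288, -216, 222, 156, -36, 258, -228, -6] -> [-96, 288, 216, -222, -156, 36, -258, 228, 6] -> [216, -222, -156, 36, -258, 228, 6] -> [-222, -156, -258] -> -636
  [-25, 25, 24, 44] -> [150, -150, -144, -264] -> [-150, 150, 144, 264] -> [144, 264] -> [] -> 0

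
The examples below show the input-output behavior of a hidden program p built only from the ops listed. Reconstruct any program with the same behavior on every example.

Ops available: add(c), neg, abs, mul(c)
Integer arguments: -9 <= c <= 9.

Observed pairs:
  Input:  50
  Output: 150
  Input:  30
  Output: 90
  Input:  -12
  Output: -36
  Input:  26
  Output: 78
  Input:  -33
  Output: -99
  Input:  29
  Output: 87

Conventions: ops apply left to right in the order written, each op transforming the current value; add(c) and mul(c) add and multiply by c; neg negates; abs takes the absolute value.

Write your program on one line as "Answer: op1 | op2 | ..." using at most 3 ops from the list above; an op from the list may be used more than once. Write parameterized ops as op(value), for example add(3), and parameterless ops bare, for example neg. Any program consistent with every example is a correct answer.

neg | mul(-3)

Check, running the answer program on each example:
  50 -> -50 -> 150
  30 -> -30 -> 90
  -12 -> 12 -> -36
  26 -> -26 -> 78
  -33 -> 33 -> -99
  29 -> -29 -> 87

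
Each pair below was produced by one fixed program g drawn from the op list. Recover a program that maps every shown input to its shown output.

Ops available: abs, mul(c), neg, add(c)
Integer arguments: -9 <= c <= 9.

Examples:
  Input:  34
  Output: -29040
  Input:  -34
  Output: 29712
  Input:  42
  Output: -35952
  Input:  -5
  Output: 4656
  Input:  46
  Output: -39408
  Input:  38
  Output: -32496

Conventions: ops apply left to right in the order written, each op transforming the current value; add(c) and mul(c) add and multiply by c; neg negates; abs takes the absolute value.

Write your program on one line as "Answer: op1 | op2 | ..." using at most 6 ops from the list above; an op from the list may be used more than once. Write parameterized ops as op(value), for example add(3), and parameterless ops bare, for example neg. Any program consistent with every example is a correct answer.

mul(3) | mul(6) | add(-7) | mul(8) | mul(-6)

Check, running the answer program on each example:
  34 -> 102 -> 612 -> 605 -> 4840 -> -29040
  -34 -> -102 -> -612 -> -619 -> -4952 -> 29712
  42 -> 126 -> 756 -> 749 -> 5992 -> -35952
  -5 -> -15 -> -90 -> -97 -> -776 -> 4656
  46 -> 138 -> 828 -> 821 -> 6568 -> -39408
  38 -> 114 -> 684 -> 677 -> 5416 -> -32496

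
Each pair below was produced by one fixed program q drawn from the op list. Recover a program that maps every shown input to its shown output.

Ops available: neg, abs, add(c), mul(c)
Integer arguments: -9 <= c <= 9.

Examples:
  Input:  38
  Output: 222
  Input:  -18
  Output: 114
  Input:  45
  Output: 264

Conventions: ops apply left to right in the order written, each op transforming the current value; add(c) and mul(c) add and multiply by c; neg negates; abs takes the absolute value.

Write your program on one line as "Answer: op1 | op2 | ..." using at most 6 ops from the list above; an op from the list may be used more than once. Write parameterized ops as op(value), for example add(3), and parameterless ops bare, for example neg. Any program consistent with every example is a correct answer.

mul(-2) | add(-3) | add(5) | neg | mul(3) | abs

Check, running the answer program on each example:
  38 -> -76 -> -79 -> -74 -> 74 -> 222 -> 222
  -18 -> 36 -> 33 -> 38 -> -38 -> -114 -> 114
  45 -> -90 -> -93 -> -88 -> 88 -> 264 -> 264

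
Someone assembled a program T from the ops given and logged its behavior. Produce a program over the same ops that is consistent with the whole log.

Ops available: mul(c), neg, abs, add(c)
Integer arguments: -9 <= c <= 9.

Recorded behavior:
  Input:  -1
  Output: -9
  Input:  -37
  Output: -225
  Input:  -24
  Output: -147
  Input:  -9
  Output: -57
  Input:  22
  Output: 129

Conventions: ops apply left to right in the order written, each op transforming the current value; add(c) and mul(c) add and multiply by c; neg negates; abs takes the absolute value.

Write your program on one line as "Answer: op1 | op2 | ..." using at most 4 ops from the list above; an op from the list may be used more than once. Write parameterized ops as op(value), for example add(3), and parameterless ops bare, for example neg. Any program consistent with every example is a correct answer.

mul(-6) | add(3) | mul(-1)

Check, running the answer program on each example:
  -1 -> 6 -> 9 -> -9
  -37 -> 222 -> 225 -> -225
  -24 -> 144 -> 147 -> -147
  -9 -> 54 -> 57 -> -57
  22 -> -132 -> -129 -> 129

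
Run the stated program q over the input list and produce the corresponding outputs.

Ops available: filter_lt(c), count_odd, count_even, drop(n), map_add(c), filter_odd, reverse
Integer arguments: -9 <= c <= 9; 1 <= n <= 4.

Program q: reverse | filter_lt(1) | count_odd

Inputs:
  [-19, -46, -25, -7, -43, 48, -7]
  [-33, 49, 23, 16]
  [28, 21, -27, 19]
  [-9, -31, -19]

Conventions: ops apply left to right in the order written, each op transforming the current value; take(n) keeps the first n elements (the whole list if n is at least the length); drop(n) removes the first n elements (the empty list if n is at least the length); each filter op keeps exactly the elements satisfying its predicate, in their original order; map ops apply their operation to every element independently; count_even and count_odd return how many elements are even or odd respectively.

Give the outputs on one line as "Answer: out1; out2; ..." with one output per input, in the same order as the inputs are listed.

5; 1; 1; 3

Execution, op by op:
  [-19, -46, -25, -7, -43, 48, -7] -> [-7, 48, -43, -7, -25, -46, -19] -> [-7, -43, -7, -25, -46, -19] -> 5
  [-33, 49, 23, 16] -> [16, 23, 49, -33] -> [-33] -> 1
  [28, 21, -27, 19] -> [19, -27, 21, 28] -> [-27] -> 1
  [-9, -31, -19] -> [-19, -31, -9] -> [-19, -31, -9] -> 3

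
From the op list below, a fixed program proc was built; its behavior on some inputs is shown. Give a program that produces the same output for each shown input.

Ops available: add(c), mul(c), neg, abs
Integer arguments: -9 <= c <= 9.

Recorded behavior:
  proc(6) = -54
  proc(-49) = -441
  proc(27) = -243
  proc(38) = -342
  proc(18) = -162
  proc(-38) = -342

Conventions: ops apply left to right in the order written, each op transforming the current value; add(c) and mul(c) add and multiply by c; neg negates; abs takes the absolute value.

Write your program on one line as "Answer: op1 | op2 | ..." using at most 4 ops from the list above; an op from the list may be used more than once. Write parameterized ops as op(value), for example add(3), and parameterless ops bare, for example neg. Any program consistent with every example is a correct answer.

abs | mul(9) | neg

Check, running the answer program on each example:
  6 -> 6 -> 54 -> -54
  -49 -> 49 -> 441 -> -441
  27 -> 27 -> 243 -> -243
  38 -> 38 -> 342 -> -342
  18 -> 18 -> 162 -> -162
  -38 -> 38 -> 342 -> -342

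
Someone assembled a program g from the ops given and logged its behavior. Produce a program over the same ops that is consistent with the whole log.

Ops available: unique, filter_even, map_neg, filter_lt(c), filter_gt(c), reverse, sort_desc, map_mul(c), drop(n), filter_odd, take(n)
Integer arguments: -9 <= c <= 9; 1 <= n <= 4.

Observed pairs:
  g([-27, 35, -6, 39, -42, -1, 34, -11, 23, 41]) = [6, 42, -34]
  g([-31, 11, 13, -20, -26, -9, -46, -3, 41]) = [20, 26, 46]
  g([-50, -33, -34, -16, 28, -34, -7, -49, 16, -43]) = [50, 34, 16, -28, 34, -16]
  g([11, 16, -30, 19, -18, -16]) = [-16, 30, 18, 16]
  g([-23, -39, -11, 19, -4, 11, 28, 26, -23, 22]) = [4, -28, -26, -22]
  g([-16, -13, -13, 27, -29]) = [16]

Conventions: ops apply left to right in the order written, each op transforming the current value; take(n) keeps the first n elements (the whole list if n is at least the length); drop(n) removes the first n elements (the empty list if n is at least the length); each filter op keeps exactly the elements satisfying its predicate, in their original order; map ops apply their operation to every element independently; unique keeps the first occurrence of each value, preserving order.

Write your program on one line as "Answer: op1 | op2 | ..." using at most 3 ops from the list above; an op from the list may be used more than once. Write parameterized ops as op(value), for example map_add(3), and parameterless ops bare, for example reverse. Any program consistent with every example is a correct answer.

map_neg | filter_even

Check, running the answer program on each example:
  [-27, 35, -6, 39, -42, -1, 34, -11, 23, 41] -> [27, -35, 6, -39, 42, 1, -34, 11, -23, -41] -> [6, 42, -34]
  [-31, 11, 13, -20, -26, -9, -46, -3, 41] -> [31, -11, -13, 20, 26, 9, 46, 3, -41] -> [20, 26, 46]
  [-50, -33, -34, -16, 28, -34, -7, -49, 16, -43] -> [50, 33, 34, 16, -28, 34, 7, 49, -16, 43] -> [50, 34, 16, -28, 34, -16]
  [11, 16, -30, 19, -18, -16] -> [-11, -16, 30, -19, 18, 16] -> [-16, 30, 18, 16]
  [-23, -39, -11, 19, -4, 11, 28, 26, -23, 22] -> [23, 39, 11, -19, 4, -11, -28, -26, 23, -22] -> [4, -28, -26, -22]
  [-16, -13, -13, 27, -29] -> [16, 13, 13, -27, 29] -> [16]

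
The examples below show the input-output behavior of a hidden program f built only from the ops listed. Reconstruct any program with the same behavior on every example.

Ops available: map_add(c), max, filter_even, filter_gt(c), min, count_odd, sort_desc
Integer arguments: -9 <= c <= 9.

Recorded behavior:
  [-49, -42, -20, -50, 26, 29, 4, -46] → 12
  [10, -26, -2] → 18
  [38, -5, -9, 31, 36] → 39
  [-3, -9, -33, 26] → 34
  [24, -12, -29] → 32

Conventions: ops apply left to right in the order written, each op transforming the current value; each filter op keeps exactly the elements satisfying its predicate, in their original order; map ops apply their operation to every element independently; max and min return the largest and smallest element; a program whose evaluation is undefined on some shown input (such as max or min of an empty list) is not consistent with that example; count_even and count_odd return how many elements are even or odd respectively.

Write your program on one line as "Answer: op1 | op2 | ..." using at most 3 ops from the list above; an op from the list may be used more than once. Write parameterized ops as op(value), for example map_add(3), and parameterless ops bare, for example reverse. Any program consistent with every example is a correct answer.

filter_gt(0) | map_add(8) | min

Check, running the answer program on each example:
  [-49, -42, -20, -50, 26, 29, 4, -46] -> [26, 29, 4] -> [34, 37, 12] -> 12
  [10, -26, -2] -> [10] -> [18] -> 18
  [38, -5, -9, 31, 36] -> [38, 31, 36] -> [46, 39, 44] -> 39
  [-3, -9, -33, 26] -> [26] -> [34] -> 34
  [24, -12, -29] -> [24] -> [32] -> 32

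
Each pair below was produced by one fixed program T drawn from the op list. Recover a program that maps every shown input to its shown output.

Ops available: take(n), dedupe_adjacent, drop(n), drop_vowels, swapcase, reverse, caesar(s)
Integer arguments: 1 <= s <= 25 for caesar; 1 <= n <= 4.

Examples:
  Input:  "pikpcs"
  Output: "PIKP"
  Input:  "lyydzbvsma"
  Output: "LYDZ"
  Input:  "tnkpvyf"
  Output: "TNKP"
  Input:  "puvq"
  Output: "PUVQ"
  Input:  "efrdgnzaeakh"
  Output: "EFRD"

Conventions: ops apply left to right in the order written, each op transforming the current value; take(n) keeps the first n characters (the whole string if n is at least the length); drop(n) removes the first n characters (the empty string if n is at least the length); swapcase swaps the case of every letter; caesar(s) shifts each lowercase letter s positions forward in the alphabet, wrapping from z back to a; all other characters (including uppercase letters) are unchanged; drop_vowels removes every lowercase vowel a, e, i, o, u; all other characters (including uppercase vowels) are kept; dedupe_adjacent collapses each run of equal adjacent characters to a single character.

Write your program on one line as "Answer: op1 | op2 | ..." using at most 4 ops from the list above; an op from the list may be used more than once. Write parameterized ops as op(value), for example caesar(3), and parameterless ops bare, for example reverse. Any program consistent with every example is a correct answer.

dedupe_adjacent | take(4) | swapcase

Check, running the answer program on each example:
  "pikpcs" -> "pikpcs" -> "pikp" -> "PIKP"
  "lyydzbvsma" -> "lydzbvsma" -> "lydz" -> "LYDZ"
  "tnkpvyf" -> "tnkpvyf" -> "tnkp" -> "TNKP"
  "puvq" -> "puvq" -> "puvq" -> "PUVQ"
  "efrdgnzaeakh" -> "efrdgnzaeakh" -> "efrd" -> "EFRD"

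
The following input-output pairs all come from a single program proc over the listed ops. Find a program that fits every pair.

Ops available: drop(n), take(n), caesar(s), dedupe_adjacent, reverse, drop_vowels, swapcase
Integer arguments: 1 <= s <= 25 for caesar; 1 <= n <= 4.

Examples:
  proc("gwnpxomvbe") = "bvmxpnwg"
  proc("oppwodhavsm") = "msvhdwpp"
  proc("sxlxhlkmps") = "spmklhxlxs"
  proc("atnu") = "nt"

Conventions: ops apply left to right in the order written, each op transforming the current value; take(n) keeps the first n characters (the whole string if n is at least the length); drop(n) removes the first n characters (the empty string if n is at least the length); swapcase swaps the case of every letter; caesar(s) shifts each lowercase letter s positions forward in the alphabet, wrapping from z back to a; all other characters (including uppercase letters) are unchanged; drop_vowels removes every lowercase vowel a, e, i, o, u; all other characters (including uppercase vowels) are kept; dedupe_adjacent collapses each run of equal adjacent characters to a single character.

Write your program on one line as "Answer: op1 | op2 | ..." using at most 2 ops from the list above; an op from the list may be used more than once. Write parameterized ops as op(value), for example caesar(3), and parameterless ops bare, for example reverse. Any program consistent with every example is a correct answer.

drop_vowels | reverse

Check, running the answer program on each example:
  "gwnpxomvbe" -> "gwnpxmvb" -> "bvmxpnwg"
  "oppwodhavsm" -> "ppwdhvsm" -> "msvhdwpp"
  "sxlxhlkmps" -> "sxlxhlkmps" -> "spmklhxlxs"
  "atnu" -> "tn" -> "nt"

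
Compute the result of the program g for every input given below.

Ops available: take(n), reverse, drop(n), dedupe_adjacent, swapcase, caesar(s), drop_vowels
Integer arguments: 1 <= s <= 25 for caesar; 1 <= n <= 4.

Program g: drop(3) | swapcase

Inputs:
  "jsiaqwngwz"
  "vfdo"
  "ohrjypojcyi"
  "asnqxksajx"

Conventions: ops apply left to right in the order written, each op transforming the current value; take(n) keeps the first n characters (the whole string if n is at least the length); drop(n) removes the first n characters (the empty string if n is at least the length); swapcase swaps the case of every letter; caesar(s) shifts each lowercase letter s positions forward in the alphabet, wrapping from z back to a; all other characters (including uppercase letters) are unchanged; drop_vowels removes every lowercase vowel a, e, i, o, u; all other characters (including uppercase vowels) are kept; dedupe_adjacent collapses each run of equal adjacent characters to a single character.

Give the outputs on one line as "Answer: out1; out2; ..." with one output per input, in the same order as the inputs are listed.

"AQWNGWZ"; "O"; "JYPOJCYI"; "QXKSAJX"

Execution, op by op:
  "jsiaqwngwz" -> "aqwngwz" -> "AQWNGWZ"
  "vfdo" -> "o" -> "O"
  "ohrjypojcyi" -> "jypojcyi" -> "JYPOJCYI"
  "asnqxksajx" -> "qxksajx" -> "QXKSAJX"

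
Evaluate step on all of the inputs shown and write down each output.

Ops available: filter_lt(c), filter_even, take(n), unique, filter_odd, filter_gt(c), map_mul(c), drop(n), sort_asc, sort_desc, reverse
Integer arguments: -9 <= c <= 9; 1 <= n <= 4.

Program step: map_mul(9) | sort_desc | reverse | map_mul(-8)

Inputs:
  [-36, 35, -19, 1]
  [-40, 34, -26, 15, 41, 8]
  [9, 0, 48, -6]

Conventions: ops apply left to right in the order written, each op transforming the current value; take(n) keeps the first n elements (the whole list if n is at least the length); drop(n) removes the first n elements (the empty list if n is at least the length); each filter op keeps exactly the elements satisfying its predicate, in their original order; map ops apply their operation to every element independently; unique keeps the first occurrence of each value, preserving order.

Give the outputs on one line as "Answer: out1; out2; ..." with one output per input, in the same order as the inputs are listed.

[2592, 1368, -72, -2520]; [2880, 1872, -576, -1080, -2448, -2952]; [432, 0, -648, -3456]

Execution, op by op:
  [-36, 35, -19, 1] -> [-324, 315, -171, 9] -> [315, 9, -171, -324] -> [-324, -171, 9, 315] -> [2592, 1368, -72, -2520]
  [-40, 34, -26, 15, 41, 8] -> [-360, 306, -234, 135, 369, 72] -> [369, 306, 135, 72, -234, -360] -> [-360, -234, 72, 135, 306, 369] -> [2880, 1872, -576, -1080, -2448, -2952]
  [9, 0, 48, -6] -> [81, 0, 432, -54] -> [432, 81, 0, -54] -> [-54, 0, 81, 432] -> [432, 0, -648, -3456]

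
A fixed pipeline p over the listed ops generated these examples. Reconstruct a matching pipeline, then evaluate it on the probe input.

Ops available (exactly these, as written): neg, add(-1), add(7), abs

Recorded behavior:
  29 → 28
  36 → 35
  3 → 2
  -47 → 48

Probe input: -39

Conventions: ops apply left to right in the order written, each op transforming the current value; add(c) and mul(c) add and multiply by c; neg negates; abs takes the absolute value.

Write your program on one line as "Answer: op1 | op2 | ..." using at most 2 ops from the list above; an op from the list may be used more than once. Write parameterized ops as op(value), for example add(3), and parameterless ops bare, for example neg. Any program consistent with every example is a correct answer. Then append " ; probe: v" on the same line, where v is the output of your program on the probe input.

add(-1) | abs ; probe: 40

Check, running the answer program on each example:
  29 -> 28 -> 28
  36 -> 35 -> 35
  3 -> 2 -> 2
  -47 -> -48 -> 48
  probe: -39 -> -40 -> 40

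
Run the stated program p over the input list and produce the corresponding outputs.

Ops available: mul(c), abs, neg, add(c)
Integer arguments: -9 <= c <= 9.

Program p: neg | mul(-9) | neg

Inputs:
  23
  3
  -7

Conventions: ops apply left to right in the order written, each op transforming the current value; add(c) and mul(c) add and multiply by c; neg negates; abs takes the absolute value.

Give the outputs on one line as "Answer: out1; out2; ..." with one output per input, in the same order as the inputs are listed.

-207; -27; 63

Execution, op by op:
  23 -> -23 -> 207 -> -207
  3 -> -3 -> 27 -> -27
  -7 -> 7 -> -63 -> 63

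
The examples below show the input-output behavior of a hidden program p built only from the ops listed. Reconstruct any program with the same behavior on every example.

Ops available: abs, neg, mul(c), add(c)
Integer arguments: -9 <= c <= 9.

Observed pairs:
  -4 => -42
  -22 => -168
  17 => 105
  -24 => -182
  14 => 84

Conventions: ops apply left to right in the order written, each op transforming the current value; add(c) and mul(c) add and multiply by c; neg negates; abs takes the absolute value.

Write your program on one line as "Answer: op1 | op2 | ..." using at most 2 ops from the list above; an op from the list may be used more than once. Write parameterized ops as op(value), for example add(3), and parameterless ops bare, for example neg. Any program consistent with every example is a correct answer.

add(-2) | mul(7)

Check, running the answer program on each example:
  -4 -> -6 -> -42
  -22 -> -24 -> -168
  17 -> 15 -> 105
  -24 -> -26 -> -182
  14 -> 12 -> 84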